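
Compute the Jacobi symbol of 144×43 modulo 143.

-1

By multiplicativity, (144·43/143) = (144/143)·(43/143).
First factor (144/143):
Reduce the numerator: 144 ≡ 1 (mod 143), so (144/143) = (1/143).
(1/143) = 1. Collecting the sign factors: 1.
Second factor (43/143):
Both 43 ≡ 3 and 143 ≡ 3 (mod 4), so reciprocity gives (43/143) = -(143/43). Reduce: 143 ≡ 14 (mod 43). Now have -(14/43).
Factor out 2: 14 = 2·7. Since 43 ≡ 3 (mod 8), (2/43) = -1. Now have (7/43).
Both 7 ≡ 3 and 43 ≡ 3 (mod 4), so reciprocity gives (7/43) = -(43/7). Reduce: 43 ≡ 1 (mod 7). Now have -(1/7).
(1/7) = 1. Collecting the sign factors: -1.
Product: (1)·(-1) = -1.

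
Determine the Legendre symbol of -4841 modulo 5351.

Reduce the numerator: -4841 ≡ 510 (mod 5351), so (-4841|5351) = (510|5351).
Factor out 2: 510 = 2·255. Since 5351 ≡ 7 (mod 8), (2|5351) = +1. Now have (255|5351).
Both 255 ≡ 3 and 5351 ≡ 3 (mod 4), so reciprocity gives (255|5351) = -(5351|255). Reduce: 5351 ≡ 251 (mod 255). Now have -(251|255).
Both 251 ≡ 3 and 255 ≡ 3 (mod 4), so reciprocity gives (251|255) = -(255|251). Reduce: 255 ≡ 4 (mod 251). Now have (4|251).
Factor out 2: 4 = 2^2. Since 251 ≡ 3 (mod 8), (2|251) = -1, and (2|251)^2 = +1. Now have (1|251).
(1|251) = 1. Collecting the sign factors: 1.

1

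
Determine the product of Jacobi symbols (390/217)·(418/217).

-1

By multiplicativity, (390·418/217) = (390/217)·(418/217).
First factor (390/217):
Reduce the numerator: 390 ≡ 173 (mod 217), so (390/217) = (173/217).
173 ≡ 1 (mod 4), so quadratic reciprocity gives (173/217) = (217/173). Reduce: 217 ≡ 44 (mod 173). Now have (44/173).
Factor out 2: 44 = 2^2·11. Since 173 ≡ 5 (mod 8), (2/173) = -1, and (2/173)^2 = +1. Now have (11/173).
173 ≡ 1 (mod 4), so quadratic reciprocity gives (11/173) = (173/11). Reduce: 173 ≡ 8 (mod 11). Now have (8/11).
Factor out 2: 8 = 2^3. Since 11 ≡ 3 (mod 8), (2/11) = -1, and (2/11)^3 = -1. Now have -(1/11).
(1/11) = 1. Collecting the sign factors: -1.
Second factor (418/217):
Reduce the numerator: 418 ≡ 201 (mod 217), so (418/217) = (201/217).
201 ≡ 1 (mod 4), so quadratic reciprocity gives (201/217) = (217/201). Reduce: 217 ≡ 16 (mod 201). Now have (16/201).
Factor out 2: 16 = 2^4. Since 201 ≡ 1 (mod 8), (2/201) = +1, and (2/201)^4 = +1. Now have (1/201).
(1/201) = 1. Collecting the sign factors: 1.
Product: (-1)·(1) = -1.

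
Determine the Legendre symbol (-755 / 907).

-1

Pull out -1: (-755 / 907) = (-1 / 907)·(755 / 907). Since 907 ≡ 3 (mod 4), (-1 / 907) = -1. Now have -(755 / 907).
Both 755 ≡ 3 and 907 ≡ 3 (mod 4), so reciprocity gives (755 / 907) = -(907 / 755). Reduce: 907 ≡ 152 (mod 755). Now have (152 / 755).
Factor out 2: 152 = 2^3·19. Since 755 ≡ 3 (mod 8), (2 / 755) = -1, and (2 / 755)^3 = -1. Now have -(19 / 755).
Both 19 ≡ 3 and 755 ≡ 3 (mod 4), so reciprocity gives (19 / 755) = -(755 / 19). Reduce: 755 ≡ 14 (mod 19). Now have (14 / 19).
Factor out 2: 14 = 2·7. Since 19 ≡ 3 (mod 8), (2 / 19) = -1. Now have -(7 / 19).
Both 7 ≡ 3 and 19 ≡ 3 (mod 4), so reciprocity gives (7 / 19) = -(19 / 7). Reduce: 19 ≡ 5 (mod 7). Now have (5 / 7).
5 ≡ 1 (mod 4), so quadratic reciprocity gives (5 / 7) = (7 / 5). Reduce: 7 ≡ 2 (mod 5). Now have (2 / 5).
Factor out 2: 2 = 2. Since 5 ≡ 5 (mod 8), (2 / 5) = -1. Now have -(1 / 5).
(1 / 5) = 1. Collecting the sign factors: -1.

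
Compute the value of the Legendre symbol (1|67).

(1|67) = 1. Collecting the sign factors: 1.

1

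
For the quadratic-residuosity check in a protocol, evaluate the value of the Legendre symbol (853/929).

1

(853/929)
  = (929/853)    [QR: 853 ≡ 1 mod 4, sign kept]
  = (76/853)    [929 ≡ 76 mod 853]
  = (19/853)    [853 ≡ 5 mod 8 ⇒ (2/853)^2 = +1]
  = (853/19)    [QR: 853 ≡ 1 mod 4, sign kept]
  = (17/19)    [853 ≡ 17 mod 19]
  = (19/17)    [QR: 17 ≡ 1 mod 4, sign kept]
  = (2/17)    [19 ≡ 2 mod 17]
  = (1/17)    [17 ≡ 1 mod 8 ⇒ (2/17) = +1]
  = 1    [(1/17) = 1]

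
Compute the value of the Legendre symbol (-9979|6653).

Reduce the numerator: -9979 ≡ 3327 (mod 6653), so (-9979|6653) = (3327|6653).
6653 ≡ 1 (mod 4), so quadratic reciprocity gives (3327|6653) = (6653|3327). Reduce: 6653 ≡ 3326 (mod 3327). Now have (3326|3327).
Factor out 2: 3326 = 2·1663. Since 3327 ≡ 7 (mod 8), (2|3327) = +1. Now have (1663|3327).
Both 1663 ≡ 3 and 3327 ≡ 3 (mod 4), so reciprocity gives (1663|3327) = -(3327|1663). Reduce: 3327 ≡ 1 (mod 1663). Now have -(1|1663).
(1|1663) = 1. Collecting the sign factors: -1.

-1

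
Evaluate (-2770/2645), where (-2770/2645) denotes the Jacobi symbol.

0

(-2770/2645)
  = (2520/2645)    [-2770 ≡ 2520 mod 2645]
  = -(315/2645)    [2645 ≡ 5 mod 8 ⇒ (2/2645)^3 = -1]
  = -(2645/315)    [QR: 2645 ≡ 1 mod 4, sign kept]
  = -(125/315)    [2645 ≡ 125 mod 315]
  = -(315/125)    [QR: 125 ≡ 1 mod 4, sign kept]
  = -(65/125)    [315 ≡ 65 mod 125]
  = -(125/65)    [QR: 65 ≡ 1 mod 4, sign kept]
  = -(60/65)    [125 ≡ 60 mod 65]
  = -(15/65)    [65 ≡ 1 mod 8 ⇒ (2/65)^2 = +1]
  = -(65/15)    [QR: 65 ≡ 1 mod 4, sign kept]
  = -(5/15)    [65 ≡ 5 mod 15]
  = -(15/5)    [QR: 5 ≡ 1 mod 4, sign kept]
  = -(0/5)    [15 ≡ 0 mod 5]
  = 0    [numerator 0, gcd > 1]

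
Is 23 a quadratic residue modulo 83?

yes

Both 23 ≡ 3 and 83 ≡ 3 (mod 4), so reciprocity gives (23|83) = -(83|23). Reduce: 83 ≡ 14 (mod 23). Now have -(14|23).
Factor out 2: 14 = 2·7. Since 23 ≡ 7 (mod 8), (2|23) = +1. Now have -(7|23).
Both 7 ≡ 3 and 23 ≡ 3 (mod 4), so reciprocity gives (7|23) = -(23|7). Reduce: 23 ≡ 2 (mod 7). Now have (2|7).
Factor out 2: 2 = 2. Since 7 ≡ 7 (mod 8), (2|7) = +1. Now have (1|7).
(1|7) = 1. Collecting the sign factors: 1.
(23|83) = 1, and 83 is prime, so 23 is a quadratic residue mod 83.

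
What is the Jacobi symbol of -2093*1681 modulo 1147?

By multiplicativity, (-2093·1681/1147) = (-2093/1147)·(1681/1147).
First factor (-2093/1147):
(-2093/1147)
  = (201/1147)    [-2093 ≡ 201 mod 1147]
  = (1147/201)    [QR: 201 ≡ 1 mod 4, sign kept]
  = (142/201)    [1147 ≡ 142 mod 201]
  = (71/201)    [201 ≡ 1 mod 8 ⇒ (2/201) = +1]
  = (201/71)    [QR: 201 ≡ 1 mod 4, sign kept]
  = (59/71)    [201 ≡ 59 mod 71]
  = -(71/59)    [QR: both ≡ 3 mod 4, sign flips]
  = -(12/59)    [71 ≡ 12 mod 59]
  = -(3/59)    [59 ≡ 3 mod 8 ⇒ (2/59)^2 = +1]
  = (59/3)    [QR: both ≡ 3 mod 4, sign flips]
  = (2/3)    [59 ≡ 2 mod 3]
  = -(1/3)    [3 ≡ 3 mod 8 ⇒ (2/3) = -1]
  = -1    [(1/3) = 1]
Second factor (1681/1147):
(1681/1147)
  = (534/1147)    [1681 ≡ 534 mod 1147]
  = -(267/1147)    [1147 ≡ 3 mod 8 ⇒ (2/1147) = -1]
  = (1147/267)    [QR: both ≡ 3 mod 4, sign flips]
  = (79/267)    [1147 ≡ 79 mod 267]
  = -(267/79)    [QR: both ≡ 3 mod 4, sign flips]
  = -(30/79)    [267 ≡ 30 mod 79]
  = -(15/79)    [79 ≡ 7 mod 8 ⇒ (2/79) = +1]
  = (79/15)    [QR: both ≡ 3 mod 4, sign flips]
  = (4/15)    [79 ≡ 4 mod 15]
  = (1/15)    [15 ≡ 7 mod 8 ⇒ (2/15)^2 = +1]
  = 1    [(1/15) = 1]
Product: (-1)·(1) = -1.

-1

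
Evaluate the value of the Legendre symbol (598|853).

Factor out 2: 598 = 2·299. Since 853 ≡ 5 (mod 8), (2|853) = -1. Now have -(299|853).
853 ≡ 1 (mod 4), so quadratic reciprocity gives (299|853) = (853|299). Reduce: 853 ≡ 255 (mod 299). Now have -(255|299).
Both 255 ≡ 3 and 299 ≡ 3 (mod 4), so reciprocity gives (255|299) = -(299|255). Reduce: 299 ≡ 44 (mod 255). Now have (44|255).
Factor out 2: 44 = 2^2·11. Since 255 ≡ 7 (mod 8), (2|255) = +1, and (2|255)^2 = +1. Now have (11|255).
Both 11 ≡ 3 and 255 ≡ 3 (mod 4), so reciprocity gives (11|255) = -(255|11). Reduce: 255 ≡ 2 (mod 11). Now have -(2|11).
Factor out 2: 2 = 2. Since 11 ≡ 3 (mod 8), (2|11) = -1. Now have (1|11).
(1|11) = 1. Collecting the sign factors: 1.

1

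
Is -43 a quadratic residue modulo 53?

(-43|53)
  = (43|53)    [53 ≡ 1 mod 4 ⇒ (-1|53) = +1]
  = (53|43)    [QR: 53 ≡ 1 mod 4, sign kept]
  = (10|43)    [53 ≡ 10 mod 43]
  = -(5|43)    [43 ≡ 3 mod 8 ⇒ (2|43) = -1]
  = -(43|5)    [QR: 5 ≡ 1 mod 4, sign kept]
  = -(3|5)    [43 ≡ 3 mod 5]
  = -(5|3)    [QR: 5 ≡ 1 mod 4, sign kept]
  = -(2|3)    [5 ≡ 2 mod 3]
  = (1|3)    [3 ≡ 3 mod 8 ⇒ (2|3) = -1]
  = 1    [(1|3) = 1]
The Legendre symbol is 1, so x^2 ≡ -43 (mod 53) has solution.

yes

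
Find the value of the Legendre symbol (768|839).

(768|839)
  = (3|839)    [839 ≡ 7 mod 8 ⇒ (2|839)^8 = +1]
  = -(839|3)    [QR: both ≡ 3 mod 4, sign flips]
  = -(2|3)    [839 ≡ 2 mod 3]
  = (1|3)    [3 ≡ 3 mod 8 ⇒ (2|3) = -1]
  = 1    [(1|3) = 1]

1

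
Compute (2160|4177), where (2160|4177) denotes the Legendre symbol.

(2160|4177)
  = (135|4177)    [4177 ≡ 1 mod 8 ⇒ (2|4177)^4 = +1]
  = (4177|135)    [QR: 4177 ≡ 1 mod 4, sign kept]
  = (127|135)    [4177 ≡ 127 mod 135]
  = -(135|127)    [QR: both ≡ 3 mod 4, sign flips]
  = -(8|127)    [135 ≡ 8 mod 127]
  = -(1|127)    [127 ≡ 7 mod 8 ⇒ (2|127)^3 = +1]
  = -1    [(1|127) = 1]

-1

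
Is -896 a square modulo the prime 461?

yes

(-896|461)
  = (896|461)    [461 ≡ 1 mod 4 ⇒ (-1|461) = +1]
  = (435|461)    [896 ≡ 435 mod 461]
  = (461|435)    [QR: 461 ≡ 1 mod 4, sign kept]
  = (26|435)    [461 ≡ 26 mod 435]
  = -(13|435)    [435 ≡ 3 mod 8 ⇒ (2|435) = -1]
  = -(435|13)    [QR: 13 ≡ 1 mod 4, sign kept]
  = -(6|13)    [435 ≡ 6 mod 13]
  = (3|13)    [13 ≡ 5 mod 8 ⇒ (2|13) = -1]
  = (13|3)    [QR: 13 ≡ 1 mod 4, sign kept]
  = (1|3)    [13 ≡ 1 mod 3]
  = 1    [(1|3) = 1]
The Legendre symbol is 1, so x^2 ≡ -896 (mod 461) has solution.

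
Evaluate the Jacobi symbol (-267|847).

-1

Reduce the numerator: -267 ≡ 580 (mod 847), so (-267|847) = (580|847).
Factor out 2: 580 = 2^2·145. Since 847 ≡ 7 (mod 8), (2|847) = +1, and (2|847)^2 = +1. Now have (145|847).
145 ≡ 1 (mod 4), so quadratic reciprocity gives (145|847) = (847|145). Reduce: 847 ≡ 122 (mod 145). Now have (122|145).
Factor out 2: 122 = 2·61. Since 145 ≡ 1 (mod 8), (2|145) = +1. Now have (61|145).
61 ≡ 1 (mod 4), so quadratic reciprocity gives (61|145) = (145|61). Reduce: 145 ≡ 23 (mod 61). Now have (23|61).
61 ≡ 1 (mod 4), so quadratic reciprocity gives (23|61) = (61|23). Reduce: 61 ≡ 15 (mod 23). Now have (15|23).
Both 15 ≡ 3 and 23 ≡ 3 (mod 4), so reciprocity gives (15|23) = -(23|15). Reduce: 23 ≡ 8 (mod 15). Now have -(8|15).
Factor out 2: 8 = 2^3. Since 15 ≡ 7 (mod 8), (2|15) = +1, and (2|15)^3 = +1. Now have -(1|15).
(1|15) = 1. Collecting the sign factors: -1.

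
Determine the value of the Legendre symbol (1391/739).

Reduce the numerator: 1391 ≡ 652 (mod 739), so (1391/739) = (652/739).
Factor out 2: 652 = 2^2·163. Since 739 ≡ 3 (mod 8), (2/739) = -1, and (2/739)^2 = +1. Now have (163/739).
Both 163 ≡ 3 and 739 ≡ 3 (mod 4), so reciprocity gives (163/739) = -(739/163). Reduce: 739 ≡ 87 (mod 163). Now have -(87/163).
Both 87 ≡ 3 and 163 ≡ 3 (mod 4), so reciprocity gives (87/163) = -(163/87). Reduce: 163 ≡ 76 (mod 87). Now have (76/87).
Factor out 2: 76 = 2^2·19. Since 87 ≡ 7 (mod 8), (2/87) = +1, and (2/87)^2 = +1. Now have (19/87).
Both 19 ≡ 3 and 87 ≡ 3 (mod 4), so reciprocity gives (19/87) = -(87/19). Reduce: 87 ≡ 11 (mod 19). Now have -(11/19).
Both 11 ≡ 3 and 19 ≡ 3 (mod 4), so reciprocity gives (11/19) = -(19/11). Reduce: 19 ≡ 8 (mod 11). Now have (8/11).
Factor out 2: 8 = 2^3. Since 11 ≡ 3 (mod 8), (2/11) = -1, and (2/11)^3 = -1. Now have -(1/11).
(1/11) = 1. Collecting the sign factors: -1.

-1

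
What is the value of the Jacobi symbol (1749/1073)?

Reduce the numerator: 1749 ≡ 676 (mod 1073), so (1749/1073) = (676/1073).
Factor out 2: 676 = 2^2·169. Since 1073 ≡ 1 (mod 8), (2/1073) = +1, and (2/1073)^2 = +1. Now have (169/1073).
169 ≡ 1 (mod 4), so quadratic reciprocity gives (169/1073) = (1073/169). Reduce: 1073 ≡ 59 (mod 169). Now have (59/169).
169 ≡ 1 (mod 4), so quadratic reciprocity gives (59/169) = (169/59). Reduce: 169 ≡ 51 (mod 59). Now have (51/59).
Both 51 ≡ 3 and 59 ≡ 3 (mod 4), so reciprocity gives (51/59) = -(59/51). Reduce: 59 ≡ 8 (mod 51). Now have -(8/51).
Factor out 2: 8 = 2^3. Since 51 ≡ 3 (mod 8), (2/51) = -1, and (2/51)^3 = -1. Now have (1/51).
(1/51) = 1. Collecting the sign factors: 1.

1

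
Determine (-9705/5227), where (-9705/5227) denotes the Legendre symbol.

1

(-9705/5227)
  = -(9705/5227)    [5227 ≡ 3 mod 4 ⇒ (-1/5227) = -1]
  = -(4478/5227)    [9705 ≡ 4478 mod 5227]
  = (2239/5227)    [5227 ≡ 3 mod 8 ⇒ (2/5227) = -1]
  = -(5227/2239)    [QR: both ≡ 3 mod 4, sign flips]
  = -(749/2239)    [5227 ≡ 749 mod 2239]
  = -(2239/749)    [QR: 749 ≡ 1 mod 4, sign kept]
  = -(741/749)    [2239 ≡ 741 mod 749]
  = -(749/741)    [QR: 741 ≡ 1 mod 4, sign kept]
  = -(8/741)    [749 ≡ 8 mod 741]
  = (1/741)    [741 ≡ 5 mod 8 ⇒ (2/741)^3 = -1]
  = 1    [(1/741) = 1]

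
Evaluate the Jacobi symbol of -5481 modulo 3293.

Pull out -1: (-5481/3293) = (-1/3293)·(5481/3293). Since 3293 ≡ 1 (mod 4), (-1/3293) = +1. Now have (5481/3293).
Reduce the numerator: 5481 ≡ 2188 (mod 3293), so (5481/3293) = (2188/3293).
Factor out 2: 2188 = 2^2·547. Since 3293 ≡ 5 (mod 8), (2/3293) = -1, and (2/3293)^2 = +1. Now have (547/3293).
3293 ≡ 1 (mod 4), so quadratic reciprocity gives (547/3293) = (3293/547). Reduce: 3293 ≡ 11 (mod 547). Now have (11/547).
Both 11 ≡ 3 and 547 ≡ 3 (mod 4), so reciprocity gives (11/547) = -(547/11). Reduce: 547 ≡ 8 (mod 11). Now have -(8/11).
Factor out 2: 8 = 2^3. Since 11 ≡ 3 (mod 8), (2/11) = -1, and (2/11)^3 = -1. Now have (1/11).
(1/11) = 1. Collecting the sign factors: 1.

1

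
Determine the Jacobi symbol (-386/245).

1

(-386/245)
  = (104/245)    [-386 ≡ 104 mod 245]
  = -(13/245)    [245 ≡ 5 mod 8 ⇒ (2/245)^3 = -1]
  = -(245/13)    [QR: 13 ≡ 1 mod 4, sign kept]
  = -(11/13)    [245 ≡ 11 mod 13]
  = -(13/11)    [QR: 13 ≡ 1 mod 4, sign kept]
  = -(2/11)    [13 ≡ 2 mod 11]
  = (1/11)    [11 ≡ 3 mod 8 ⇒ (2/11) = -1]
  = 1    [(1/11) = 1]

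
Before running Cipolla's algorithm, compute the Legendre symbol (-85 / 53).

-1

(-85 / 53)
  = (21 / 53)    [-85 ≡ 21 mod 53]
  = (53 / 21)    [QR: 21 ≡ 1 mod 4, sign kept]
  = (11 / 21)    [53 ≡ 11 mod 21]
  = (21 / 11)    [QR: 21 ≡ 1 mod 4, sign kept]
  = (10 / 11)    [21 ≡ 10 mod 11]
  = -(5 / 11)    [11 ≡ 3 mod 8 ⇒ (2 / 11) = -1]
  = -(11 / 5)    [QR: 5 ≡ 1 mod 4, sign kept]
  = -(1 / 5)    [11 ≡ 1 mod 5]
  = -1    [(1 / 5) = 1]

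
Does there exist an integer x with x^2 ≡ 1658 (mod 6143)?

Factor out 2: 1658 = 2·829. Since 6143 ≡ 7 (mod 8), (2|6143) = +1. Now have (829|6143).
829 ≡ 1 (mod 4), so quadratic reciprocity gives (829|6143) = (6143|829). Reduce: 6143 ≡ 340 (mod 829). Now have (340|829).
Factor out 2: 340 = 2^2·85. Since 829 ≡ 5 (mod 8), (2|829) = -1, and (2|829)^2 = +1. Now have (85|829).
85 ≡ 1 (mod 4), so quadratic reciprocity gives (85|829) = (829|85). Reduce: 829 ≡ 64 (mod 85). Now have (64|85).
Factor out 2: 64 = 2^6. Since 85 ≡ 5 (mod 8), (2|85) = -1, and (2|85)^6 = +1. Now have (1|85).
(1|85) = 1. Collecting the sign factors: 1.
The Legendre symbol is 1, so x^2 ≡ 1658 (mod 6143) has solution.

yes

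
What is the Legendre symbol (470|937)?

1

(470|937)
  = (235|937)    [937 ≡ 1 mod 8 ⇒ (2|937) = +1]
  = (937|235)    [QR: 937 ≡ 1 mod 4, sign kept]
  = (232|235)    [937 ≡ 232 mod 235]
  = -(29|235)    [235 ≡ 3 mod 8 ⇒ (2|235)^3 = -1]
  = -(235|29)    [QR: 29 ≡ 1 mod 4, sign kept]
  = -(3|29)    [235 ≡ 3 mod 29]
  = -(29|3)    [QR: 29 ≡ 1 mod 4, sign kept]
  = -(2|3)    [29 ≡ 2 mod 3]
  = (1|3)    [3 ≡ 3 mod 8 ⇒ (2|3) = -1]
  = 1    [(1|3) = 1]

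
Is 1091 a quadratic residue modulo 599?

yes

(1091/599)
  = (492/599)    [1091 ≡ 492 mod 599]
  = (123/599)    [599 ≡ 7 mod 8 ⇒ (2/599)^2 = +1]
  = -(599/123)    [QR: both ≡ 3 mod 4, sign flips]
  = -(107/123)    [599 ≡ 107 mod 123]
  = (123/107)    [QR: both ≡ 3 mod 4, sign flips]
  = (16/107)    [123 ≡ 16 mod 107]
  = (1/107)    [107 ≡ 3 mod 8 ⇒ (2/107)^4 = +1]
  = 1    [(1/107) = 1]
(1091/599) = 1, and 599 is prime, so 1091 is a quadratic residue mod 599.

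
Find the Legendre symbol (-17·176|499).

-1

By multiplicativity, (-17·176|499) = (-17|499)·(176|499).
First factor (-17|499):
Pull out -1: (-17|499) = (-1|499)·(17|499). Since 499 ≡ 3 (mod 4), (-1|499) = -1. Now have -(17|499).
17 ≡ 1 (mod 4), so quadratic reciprocity gives (17|499) = (499|17). Reduce: 499 ≡ 6 (mod 17). Now have -(6|17).
Factor out 2: 6 = 2·3. Since 17 ≡ 1 (mod 8), (2|17) = +1. Now have -(3|17).
17 ≡ 1 (mod 4), so quadratic reciprocity gives (3|17) = (17|3). Reduce: 17 ≡ 2 (mod 3). Now have -(2|3).
Factor out 2: 2 = 2. Since 3 ≡ 3 (mod 8), (2|3) = -1. Now have (1|3).
(1|3) = 1. Collecting the sign factors: 1.
Second factor (176|499):
Factor out 2: 176 = 2^4·11. Since 499 ≡ 3 (mod 8), (2|499) = -1, and (2|499)^4 = +1. Now have (11|499).
Both 11 ≡ 3 and 499 ≡ 3 (mod 4), so reciprocity gives (11|499) = -(499|11). Reduce: 499 ≡ 4 (mod 11). Now have -(4|11).
Factor out 2: 4 = 2^2. Since 11 ≡ 3 (mod 8), (2|11) = -1, and (2|11)^2 = +1. Now have -(1|11).
(1|11) = 1. Collecting the sign factors: -1.
Product: (1)·(-1) = -1.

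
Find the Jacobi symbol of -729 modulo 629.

1

(-729/629)
  = (529/629)    [-729 ≡ 529 mod 629]
  = (629/529)    [QR: 529 ≡ 1 mod 4, sign kept]
  = (100/529)    [629 ≡ 100 mod 529]
  = (25/529)    [529 ≡ 1 mod 8 ⇒ (2/529)^2 = +1]
  = (529/25)    [QR: 25 ≡ 1 mod 4, sign kept]
  = (4/25)    [529 ≡ 4 mod 25]
  = (1/25)    [25 ≡ 1 mod 8 ⇒ (2/25)^2 = +1]
  = 1    [(1/25) = 1]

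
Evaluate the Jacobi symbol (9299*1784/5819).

-1

By multiplicativity, (9299·1784/5819) = (9299/5819)·(1784/5819).
First factor (9299/5819):
Reduce the numerator: 9299 ≡ 3480 (mod 5819), so (9299/5819) = (3480/5819).
Factor out 2: 3480 = 2^3·435. Since 5819 ≡ 3 (mod 8), (2/5819) = -1, and (2/5819)^3 = -1. Now have -(435/5819).
Both 435 ≡ 3 and 5819 ≡ 3 (mod 4), so reciprocity gives (435/5819) = -(5819/435). Reduce: 5819 ≡ 164 (mod 435). Now have (164/435).
Factor out 2: 164 = 2^2·41. Since 435 ≡ 3 (mod 8), (2/435) = -1, and (2/435)^2 = +1. Now have (41/435).
41 ≡ 1 (mod 4), so quadratic reciprocity gives (41/435) = (435/41). Reduce: 435 ≡ 25 (mod 41). Now have (25/41).
25 ≡ 1 (mod 4), so quadratic reciprocity gives (25/41) = (41/25). Reduce: 41 ≡ 16 (mod 25). Now have (16/25).
Factor out 2: 16 = 2^4. Since 25 ≡ 1 (mod 8), (2/25) = +1, and (2/25)^4 = +1. Now have (1/25).
(1/25) = 1. Collecting the sign factors: 1.
Second factor (1784/5819):
Factor out 2: 1784 = 2^3·223. Since 5819 ≡ 3 (mod 8), (2/5819) = -1, and (2/5819)^3 = -1. Now have -(223/5819).
Both 223 ≡ 3 and 5819 ≡ 3 (mod 4), so reciprocity gives (223/5819) = -(5819/223). Reduce: 5819 ≡ 21 (mod 223). Now have (21/223).
21 ≡ 1 (mod 4), so quadratic reciprocity gives (21/223) = (223/21). Reduce: 223 ≡ 13 (mod 21). Now have (13/21).
13 ≡ 1 (mod 4), so quadratic reciprocity gives (13/21) = (21/13). Reduce: 21 ≡ 8 (mod 13). Now have (8/13).
Factor out 2: 8 = 2^3. Since 13 ≡ 5 (mod 8), (2/13) = -1, and (2/13)^3 = -1. Now have -(1/13).
(1/13) = 1. Collecting the sign factors: -1.
Product: (1)·(-1) = -1.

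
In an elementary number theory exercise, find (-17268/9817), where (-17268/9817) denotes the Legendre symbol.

Pull out -1: (-17268/9817) = (-1/9817)·(17268/9817). Since 9817 ≡ 1 (mod 4), (-1/9817) = +1. Now have (17268/9817).
Reduce the numerator: 17268 ≡ 7451 (mod 9817), so (17268/9817) = (7451/9817).
9817 ≡ 1 (mod 4), so quadratic reciprocity gives (7451/9817) = (9817/7451). Reduce: 9817 ≡ 2366 (mod 7451). Now have (2366/7451).
Factor out 2: 2366 = 2·1183. Since 7451 ≡ 3 (mod 8), (2/7451) = -1. Now have -(1183/7451).
Both 1183 ≡ 3 and 7451 ≡ 3 (mod 4), so reciprocity gives (1183/7451) = -(7451/1183). Reduce: 7451 ≡ 353 (mod 1183). Now have (353/1183).
353 ≡ 1 (mod 4), so quadratic reciprocity gives (353/1183) = (1183/353). Reduce: 1183 ≡ 124 (mod 353). Now have (124/353).
Factor out 2: 124 = 2^2·31. Since 353 ≡ 1 (mod 8), (2/353) = +1, and (2/353)^2 = +1. Now have (31/353).
353 ≡ 1 (mod 4), so quadratic reciprocity gives (31/353) = (353/31). Reduce: 353 ≡ 12 (mod 31). Now have (12/31).
Factor out 2: 12 = 2^2·3. Since 31 ≡ 7 (mod 8), (2/31) = +1, and (2/31)^2 = +1. Now have (3/31).
Both 3 ≡ 3 and 31 ≡ 3 (mod 4), so reciprocity gives (3/31) = -(31/3). Reduce: 31 ≡ 1 (mod 3). Now have -(1/3).
(1/3) = 1. Collecting the sign factors: -1.

-1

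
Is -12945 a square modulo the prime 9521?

yes

Reduce the numerator: -12945 ≡ 6097 (mod 9521), so (-12945/9521) = (6097/9521).
6097 ≡ 1 (mod 4), so quadratic reciprocity gives (6097/9521) = (9521/6097). Reduce: 9521 ≡ 3424 (mod 6097). Now have (3424/6097).
Factor out 2: 3424 = 2^5·107. Since 6097 ≡ 1 (mod 8), (2/6097) = +1, and (2/6097)^5 = +1. Now have (107/6097).
6097 ≡ 1 (mod 4), so quadratic reciprocity gives (107/6097) = (6097/107). Reduce: 6097 ≡ 105 (mod 107). Now have (105/107).
105 ≡ 1 (mod 4), so quadratic reciprocity gives (105/107) = (107/105). Reduce: 107 ≡ 2 (mod 105). Now have (2/105).
Factor out 2: 2 = 2. Since 105 ≡ 1 (mod 8), (2/105) = +1. Now have (1/105).
(1/105) = 1. Collecting the sign factors: 1.
The Legendre symbol is 1, so x^2 ≡ -12945 (mod 9521) has solution.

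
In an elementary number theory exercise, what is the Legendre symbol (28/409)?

(28/409)
  = (7/409)    [409 ≡ 1 mod 8 ⇒ (2/409)^2 = +1]
  = (409/7)    [QR: 409 ≡ 1 mod 4, sign kept]
  = (3/7)    [409 ≡ 3 mod 7]
  = -(7/3)    [QR: both ≡ 3 mod 4, sign flips]
  = -(1/3)    [7 ≡ 1 mod 3]
  = -1    [(1/3) = 1]

-1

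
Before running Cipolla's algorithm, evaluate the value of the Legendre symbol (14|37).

-1

(14|37)
  = -(7|37)    [37 ≡ 5 mod 8 ⇒ (2|37) = -1]
  = -(37|7)    [QR: 37 ≡ 1 mod 4, sign kept]
  = -(2|7)    [37 ≡ 2 mod 7]
  = -(1|7)    [7 ≡ 7 mod 8 ⇒ (2|7) = +1]
  = -1    [(1|7) = 1]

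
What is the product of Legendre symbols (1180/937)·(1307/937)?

-1

By multiplicativity, (1180·1307/937) = (1180/937)·(1307/937).
First factor (1180/937):
Reduce the numerator: 1180 ≡ 243 (mod 937), so (1180/937) = (243/937).
937 ≡ 1 (mod 4), so quadratic reciprocity gives (243/937) = (937/243). Reduce: 937 ≡ 208 (mod 243). Now have (208/243).
Factor out 2: 208 = 2^4·13. Since 243 ≡ 3 (mod 8), (2/243) = -1, and (2/243)^4 = +1. Now have (13/243).
13 ≡ 1 (mod 4), so quadratic reciprocity gives (13/243) = (243/13). Reduce: 243 ≡ 9 (mod 13). Now have (9/13).
9 ≡ 1 (mod 4), so quadratic reciprocity gives (9/13) = (13/9). Reduce: 13 ≡ 4 (mod 9). Now have (4/9).
Factor out 2: 4 = 2^2. Since 9 ≡ 1 (mod 8), (2/9) = +1, and (2/9)^2 = +1. Now have (1/9).
(1/9) = 1. Collecting the sign factors: 1.
Second factor (1307/937):
Reduce the numerator: 1307 ≡ 370 (mod 937), so (1307/937) = (370/937).
Factor out 2: 370 = 2·185. Since 937 ≡ 1 (mod 8), (2/937) = +1. Now have (185/937).
185 ≡ 1 (mod 4), so quadratic reciprocity gives (185/937) = (937/185). Reduce: 937 ≡ 12 (mod 185). Now have (12/185).
Factor out 2: 12 = 2^2·3. Since 185 ≡ 1 (mod 8), (2/185) = +1, and (2/185)^2 = +1. Now have (3/185).
185 ≡ 1 (mod 4), so quadratic reciprocity gives (3/185) = (185/3). Reduce: 185 ≡ 2 (mod 3). Now have (2/3).
Factor out 2: 2 = 2. Since 3 ≡ 3 (mod 8), (2/3) = -1. Now have -(1/3).
(1/3) = 1. Collecting the sign factors: -1.
Product: (1)·(-1) = -1.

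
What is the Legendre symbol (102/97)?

Reduce the numerator: 102 ≡ 5 (mod 97), so (102/97) = (5/97).
5 ≡ 1 (mod 4), so quadratic reciprocity gives (5/97) = (97/5). Reduce: 97 ≡ 2 (mod 5). Now have (2/5).
Factor out 2: 2 = 2. Since 5 ≡ 5 (mod 8), (2/5) = -1. Now have -(1/5).
(1/5) = 1. Collecting the sign factors: -1.

-1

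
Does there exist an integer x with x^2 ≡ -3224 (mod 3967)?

yes

(-3224|3967)
  = (743|3967)    [-3224 ≡ 743 mod 3967]
  = -(3967|743)    [QR: both ≡ 3 mod 4, sign flips]
  = -(252|743)    [3967 ≡ 252 mod 743]
  = -(63|743)    [743 ≡ 7 mod 8 ⇒ (2|743)^2 = +1]
  = (743|63)    [QR: both ≡ 3 mod 4, sign flips]
  = (50|63)    [743 ≡ 50 mod 63]
  = (25|63)    [63 ≡ 7 mod 8 ⇒ (2|63) = +1]
  = (63|25)    [QR: 25 ≡ 1 mod 4, sign kept]
  = (13|25)    [63 ≡ 13 mod 25]
  = (25|13)    [QR: 13 ≡ 1 mod 4, sign kept]
  = (12|13)    [25 ≡ 12 mod 13]
  = (3|13)    [13 ≡ 5 mod 8 ⇒ (2|13)^2 = +1]
  = (13|3)    [QR: 13 ≡ 1 mod 4, sign kept]
  = (1|3)    [13 ≡ 1 mod 3]
  = 1    [(1|3) = 1]
(-3224|3967) = 1, and 3967 is prime, so -3224 is a quadratic residue mod 3967.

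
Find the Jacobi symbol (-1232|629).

1

Reduce the numerator: -1232 ≡ 26 (mod 629), so (-1232|629) = (26|629).
Factor out 2: 26 = 2·13. Since 629 ≡ 5 (mod 8), (2|629) = -1. Now have -(13|629).
13 ≡ 1 (mod 4), so quadratic reciprocity gives (13|629) = (629|13). Reduce: 629 ≡ 5 (mod 13). Now have -(5|13).
5 ≡ 1 (mod 4), so quadratic reciprocity gives (5|13) = (13|5). Reduce: 13 ≡ 3 (mod 5). Now have -(3|5).
5 ≡ 1 (mod 4), so quadratic reciprocity gives (3|5) = (5|3). Reduce: 5 ≡ 2 (mod 3). Now have -(2|3).
Factor out 2: 2 = 2. Since 3 ≡ 3 (mod 8), (2|3) = -1. Now have (1|3).
(1|3) = 1. Collecting the sign factors: 1.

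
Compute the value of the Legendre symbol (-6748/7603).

Pull out -1: (-6748/7603) = (-1/7603)·(6748/7603). Since 7603 ≡ 3 (mod 4), (-1/7603) = -1. Now have -(6748/7603).
Factor out 2: 6748 = 2^2·1687. Since 7603 ≡ 3 (mod 8), (2/7603) = -1, and (2/7603)^2 = +1. Now have -(1687/7603).
Both 1687 ≡ 3 and 7603 ≡ 3 (mod 4), so reciprocity gives (1687/7603) = -(7603/1687). Reduce: 7603 ≡ 855 (mod 1687). Now have (855/1687).
Both 855 ≡ 3 and 1687 ≡ 3 (mod 4), so reciprocity gives (855/1687) = -(1687/855). Reduce: 1687 ≡ 832 (mod 855). Now have -(832/855).
Factor out 2: 832 = 2^6·13. Since 855 ≡ 7 (mod 8), (2/855) = +1, and (2/855)^6 = +1. Now have -(13/855).
13 ≡ 1 (mod 4), so quadratic reciprocity gives (13/855) = (855/13). Reduce: 855 ≡ 10 (mod 13). Now have -(10/13).
Factor out 2: 10 = 2·5. Since 13 ≡ 5 (mod 8), (2/13) = -1. Now have (5/13).
5 ≡ 1 (mod 4), so quadratic reciprocity gives (5/13) = (13/5). Reduce: 13 ≡ 3 (mod 5). Now have (3/5).
5 ≡ 1 (mod 4), so quadratic reciprocity gives (3/5) = (5/3). Reduce: 5 ≡ 2 (mod 3). Now have (2/3).
Factor out 2: 2 = 2. Since 3 ≡ 3 (mod 8), (2/3) = -1. Now have -(1/3).
(1/3) = 1. Collecting the sign factors: -1.

-1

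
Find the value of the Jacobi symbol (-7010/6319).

1

(-7010/6319)
  = -(7010/6319)    [6319 ≡ 3 mod 4 ⇒ (-1/6319) = -1]
  = -(691/6319)    [7010 ≡ 691 mod 6319]
  = (6319/691)    [QR: both ≡ 3 mod 4, sign flips]
  = (100/691)    [6319 ≡ 100 mod 691]
  = (25/691)    [691 ≡ 3 mod 8 ⇒ (2/691)^2 = +1]
  = (691/25)    [QR: 25 ≡ 1 mod 4, sign kept]
  = (16/25)    [691 ≡ 16 mod 25]
  = (1/25)    [25 ≡ 1 mod 8 ⇒ (2/25)^4 = +1]
  = 1    [(1/25) = 1]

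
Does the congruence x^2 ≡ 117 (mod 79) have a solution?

yes

(117/79)
  = (38/79)    [117 ≡ 38 mod 79]
  = (19/79)    [79 ≡ 7 mod 8 ⇒ (2/79) = +1]
  = -(79/19)    [QR: both ≡ 3 mod 4, sign flips]
  = -(3/19)    [79 ≡ 3 mod 19]
  = (19/3)    [QR: both ≡ 3 mod 4, sign flips]
  = (1/3)    [19 ≡ 1 mod 3]
  = 1    [(1/3) = 1]
The Legendre symbol is 1, so x^2 ≡ 117 (mod 79) has solution.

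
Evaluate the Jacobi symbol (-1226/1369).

Pull out -1: (-1226/1369) = (-1/1369)·(1226/1369). Since 1369 ≡ 1 (mod 4), (-1/1369) = +1. Now have (1226/1369).
Factor out 2: 1226 = 2·613. Since 1369 ≡ 1 (mod 8), (2/1369) = +1. Now have (613/1369).
613 ≡ 1 (mod 4), so quadratic reciprocity gives (613/1369) = (1369/613). Reduce: 1369 ≡ 143 (mod 613). Now have (143/613).
613 ≡ 1 (mod 4), so quadratic reciprocity gives (143/613) = (613/143). Reduce: 613 ≡ 41 (mod 143). Now have (41/143).
41 ≡ 1 (mod 4), so quadratic reciprocity gives (41/143) = (143/41). Reduce: 143 ≡ 20 (mod 41). Now have (20/41).
Factor out 2: 20 = 2^2·5. Since 41 ≡ 1 (mod 8), (2/41) = +1, and (2/41)^2 = +1. Now have (5/41).
5 ≡ 1 (mod 4), so quadratic reciprocity gives (5/41) = (41/5). Reduce: 41 ≡ 1 (mod 5). Now have (1/5).
(1/5) = 1. Collecting the sign factors: 1.

1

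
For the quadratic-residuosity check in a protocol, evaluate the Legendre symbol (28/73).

(28/73)
  = (7/73)    [73 ≡ 1 mod 8 ⇒ (2/73)^2 = +1]
  = (73/7)    [QR: 73 ≡ 1 mod 4, sign kept]
  = (3/7)    [73 ≡ 3 mod 7]
  = -(7/3)    [QR: both ≡ 3 mod 4, sign flips]
  = -(1/3)    [7 ≡ 1 mod 3]
  = -1    [(1/3) = 1]

-1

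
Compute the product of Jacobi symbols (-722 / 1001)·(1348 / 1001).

By multiplicativity, (-722·1348 / 1001) = (-722 / 1001)·(1348 / 1001).
First factor (-722 / 1001):
(-722 / 1001)
  = (279 / 1001)    [-722 ≡ 279 mod 1001]
  = (1001 / 279)    [QR: 1001 ≡ 1 mod 4, sign kept]
  = (164 / 279)    [1001 ≡ 164 mod 279]
  = (41 / 279)    [279 ≡ 7 mod 8 ⇒ (2 / 279)^2 = +1]
  = (279 / 41)    [QR: 41 ≡ 1 mod 4, sign kept]
  = (33 / 41)    [279 ≡ 33 mod 41]
  = (41 / 33)    [QR: 33 ≡ 1 mod 4, sign kept]
  = (8 / 33)    [41 ≡ 8 mod 33]
  = (1 / 33)    [33 ≡ 1 mod 8 ⇒ (2 / 33)^3 = +1]
  = 1    [(1 / 33) = 1]
Second factor (1348 / 1001):
(1348 / 1001)
  = (347 / 1001)    [1348 ≡ 347 mod 1001]
  = (1001 / 347)    [QR: 1001 ≡ 1 mod 4, sign kept]
  = (307 / 347)    [1001 ≡ 307 mod 347]
  = -(347 / 307)    [QR: both ≡ 3 mod 4, sign flips]
  = -(40 / 307)    [347 ≡ 40 mod 307]
  = (5 / 307)    [307 ≡ 3 mod 8 ⇒ (2 / 307)^3 = -1]
  = (307 / 5)    [QR: 5 ≡ 1 mod 4, sign kept]
  = (2 / 5)    [307 ≡ 2 mod 5]
  = -(1 / 5)    [5 ≡ 5 mod 8 ⇒ (2 / 5) = -1]
  = -1    [(1 / 5) = 1]
Product: (1)·(-1) = -1.

-1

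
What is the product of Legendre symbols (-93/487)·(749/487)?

By multiplicativity, (-93·749/487) = (-93/487)·(749/487).
First factor (-93/487):
(-93/487)
  = -(93/487)    [487 ≡ 3 mod 4 ⇒ (-1/487) = -1]
  = -(487/93)    [QR: 93 ≡ 1 mod 4, sign kept]
  = -(22/93)    [487 ≡ 22 mod 93]
  = (11/93)    [93 ≡ 5 mod 8 ⇒ (2/93) = -1]
  = (93/11)    [QR: 93 ≡ 1 mod 4, sign kept]
  = (5/11)    [93 ≡ 5 mod 11]
  = (11/5)    [QR: 5 ≡ 1 mod 4, sign kept]
  = (1/5)    [11 ≡ 1 mod 5]
  = 1    [(1/5) = 1]
Second factor (749/487):
(749/487)
  = (262/487)    [749 ≡ 262 mod 487]
  = (131/487)    [487 ≡ 7 mod 8 ⇒ (2/487) = +1]
  = -(487/131)    [QR: both ≡ 3 mod 4, sign flips]
  = -(94/131)    [487 ≡ 94 mod 131]
  = (47/131)    [131 ≡ 3 mod 8 ⇒ (2/131) = -1]
  = -(131/47)    [QR: both ≡ 3 mod 4, sign flips]
  = -(37/47)    [131 ≡ 37 mod 47]
  = -(47/37)    [QR: 37 ≡ 1 mod 4, sign kept]
  = -(10/37)    [47 ≡ 10 mod 37]
  = (5/37)    [37 ≡ 5 mod 8 ⇒ (2/37) = -1]
  = (37/5)    [QR: 5 ≡ 1 mod 4, sign kept]
  = (2/5)    [37 ≡ 2 mod 5]
  = -(1/5)    [5 ≡ 5 mod 8 ⇒ (2/5) = -1]
  = -1    [(1/5) = 1]
Product: (1)·(-1) = -1.

-1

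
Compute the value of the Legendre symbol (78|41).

Reduce the numerator: 78 ≡ 37 (mod 41), so (78|41) = (37|41).
37 ≡ 1 (mod 4), so quadratic reciprocity gives (37|41) = (41|37). Reduce: 41 ≡ 4 (mod 37). Now have (4|37).
Factor out 2: 4 = 2^2. Since 37 ≡ 5 (mod 8), (2|37) = -1, and (2|37)^2 = +1. Now have (1|37).
(1|37) = 1. Collecting the sign factors: 1.

1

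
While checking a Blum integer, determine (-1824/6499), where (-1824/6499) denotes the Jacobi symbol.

Reduce the numerator: -1824 ≡ 4675 (mod 6499), so (-1824/6499) = (4675/6499).
Both 4675 ≡ 3 and 6499 ≡ 3 (mod 4), so reciprocity gives (4675/6499) = -(6499/4675). Reduce: 6499 ≡ 1824 (mod 4675). Now have -(1824/4675).
Factor out 2: 1824 = 2^5·57. Since 4675 ≡ 3 (mod 8), (2/4675) = -1, and (2/4675)^5 = -1. Now have (57/4675).
57 ≡ 1 (mod 4), so quadratic reciprocity gives (57/4675) = (4675/57). Reduce: 4675 ≡ 1 (mod 57). Now have (1/57).
(1/57) = 1. Collecting the sign factors: 1.

1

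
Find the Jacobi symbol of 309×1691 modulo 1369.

By multiplicativity, (309·1691|1369) = (309|1369)·(1691|1369).
First factor (309|1369):
309 ≡ 1 (mod 4), so quadratic reciprocity gives (309|1369) = (1369|309). Reduce: 1369 ≡ 133 (mod 309). Now have (133|309).
133 ≡ 1 (mod 4), so quadratic reciprocity gives (133|309) = (309|133). Reduce: 309 ≡ 43 (mod 133). Now have (43|133).
133 ≡ 1 (mod 4), so quadratic reciprocity gives (43|133) = (133|43). Reduce: 133 ≡ 4 (mod 43). Now have (4|43).
Factor out 2: 4 = 2^2. Since 43 ≡ 3 (mod 8), (2|43) = -1, and (2|43)^2 = +1. Now have (1|43).
(1|43) = 1. Collecting the sign factors: 1.
Second factor (1691|1369):
Reduce the numerator: 1691 ≡ 322 (mod 1369), so (1691|1369) = (322|1369).
Factor out 2: 322 = 2·161. Since 1369 ≡ 1 (mod 8), (2|1369) = +1. Now have (161|1369).
161 ≡ 1 (mod 4), so quadratic reciprocity gives (161|1369) = (1369|161). Reduce: 1369 ≡ 81 (mod 161). Now have (81|161).
81 ≡ 1 (mod 4), so quadratic reciprocity gives (81|161) = (161|81). Reduce: 161 ≡ 80 (mod 81). Now have (80|81).
Factor out 2: 80 = 2^4·5. Since 81 ≡ 1 (mod 8), (2|81) = +1, and (2|81)^4 = +1. Now have (5|81).
5 ≡ 1 (mod 4), so quadratic reciprocity gives (5|81) = (81|5). Reduce: 81 ≡ 1 (mod 5). Now have (1|5).
(1|5) = 1. Collecting the sign factors: 1.
Product: (1)·(1) = 1.

1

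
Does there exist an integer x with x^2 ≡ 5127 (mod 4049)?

(5127/4049)
  = (1078/4049)    [5127 ≡ 1078 mod 4049]
  = (539/4049)    [4049 ≡ 1 mod 8 ⇒ (2/4049) = +1]
  = (4049/539)    [QR: 4049 ≡ 1 mod 4, sign kept]
  = (276/539)    [4049 ≡ 276 mod 539]
  = (69/539)    [539 ≡ 3 mod 8 ⇒ (2/539)^2 = +1]
  = (539/69)    [QR: 69 ≡ 1 mod 4, sign kept]
  = (56/69)    [539 ≡ 56 mod 69]
  = -(7/69)    [69 ≡ 5 mod 8 ⇒ (2/69)^3 = -1]
  = -(69/7)    [QR: 69 ≡ 1 mod 4, sign kept]
  = -(6/7)    [69 ≡ 6 mod 7]
  = -(3/7)    [7 ≡ 7 mod 8 ⇒ (2/7) = +1]
  = (7/3)    [QR: both ≡ 3 mod 4, sign flips]
  = (1/3)    [7 ≡ 1 mod 3]
  = 1    [(1/3) = 1]
(5127/4049) = 1, and 4049 is prime, so 5127 is a quadratic residue mod 4049.

yes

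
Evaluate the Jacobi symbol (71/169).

1

169 ≡ 1 (mod 4), so quadratic reciprocity gives (71/169) = (169/71). Reduce: 169 ≡ 27 (mod 71). Now have (27/71).
Both 27 ≡ 3 and 71 ≡ 3 (mod 4), so reciprocity gives (27/71) = -(71/27). Reduce: 71 ≡ 17 (mod 27). Now have -(17/27).
17 ≡ 1 (mod 4), so quadratic reciprocity gives (17/27) = (27/17). Reduce: 27 ≡ 10 (mod 17). Now have -(10/17).
Factor out 2: 10 = 2·5. Since 17 ≡ 1 (mod 8), (2/17) = +1. Now have -(5/17).
5 ≡ 1 (mod 4), so quadratic reciprocity gives (5/17) = (17/5). Reduce: 17 ≡ 2 (mod 5). Now have -(2/5).
Factor out 2: 2 = 2. Since 5 ≡ 5 (mod 8), (2/5) = -1. Now have (1/5).
(1/5) = 1. Collecting the sign factors: 1.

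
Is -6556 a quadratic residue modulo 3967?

Reduce the numerator: -6556 ≡ 1378 (mod 3967), so (-6556/3967) = (1378/3967).
Factor out 2: 1378 = 2·689. Since 3967 ≡ 7 (mod 8), (2/3967) = +1. Now have (689/3967).
689 ≡ 1 (mod 4), so quadratic reciprocity gives (689/3967) = (3967/689). Reduce: 3967 ≡ 522 (mod 689). Now have (522/689).
Factor out 2: 522 = 2·261. Since 689 ≡ 1 (mod 8), (2/689) = +1. Now have (261/689).
261 ≡ 1 (mod 4), so quadratic reciprocity gives (261/689) = (689/261). Reduce: 689 ≡ 167 (mod 261). Now have (167/261).
261 ≡ 1 (mod 4), so quadratic reciprocity gives (167/261) = (261/167). Reduce: 261 ≡ 94 (mod 167). Now have (94/167).
Factor out 2: 94 = 2·47. Since 167 ≡ 7 (mod 8), (2/167) = +1. Now have (47/167).
Both 47 ≡ 3 and 167 ≡ 3 (mod 4), so reciprocity gives (47/167) = -(167/47). Reduce: 167 ≡ 26 (mod 47). Now have -(26/47).
Factor out 2: 26 = 2·13. Since 47 ≡ 7 (mod 8), (2/47) = +1. Now have -(13/47).
13 ≡ 1 (mod 4), so quadratic reciprocity gives (13/47) = (47/13). Reduce: 47 ≡ 8 (mod 13). Now have -(8/13).
Factor out 2: 8 = 2^3. Since 13 ≡ 5 (mod 8), (2/13) = -1, and (2/13)^3 = -1. Now have (1/13).
(1/13) = 1. Collecting the sign factors: 1.
The Legendre symbol is 1, so x^2 ≡ -6556 (mod 3967) has solution.

yes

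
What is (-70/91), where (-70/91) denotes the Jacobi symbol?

Reduce the numerator: -70 ≡ 21 (mod 91), so (-70/91) = (21/91).
21 ≡ 1 (mod 4), so quadratic reciprocity gives (21/91) = (91/21). Reduce: 91 ≡ 7 (mod 21). Now have (7/21).
21 ≡ 1 (mod 4), so quadratic reciprocity gives (7/21) = (21/7). Reduce: 21 ≡ 0 (mod 7). Now have (0/7).
The numerator is now 0 with denominator 7 > 1: the symbol is 0.

0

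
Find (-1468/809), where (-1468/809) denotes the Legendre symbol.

-1

(-1468/809)
  = (150/809)    [-1468 ≡ 150 mod 809]
  = (75/809)    [809 ≡ 1 mod 8 ⇒ (2/809) = +1]
  = (809/75)    [QR: 809 ≡ 1 mod 4, sign kept]
  = (59/75)    [809 ≡ 59 mod 75]
  = -(75/59)    [QR: both ≡ 3 mod 4, sign flips]
  = -(16/59)    [75 ≡ 16 mod 59]
  = -(1/59)    [59 ≡ 3 mod 8 ⇒ (2/59)^4 = +1]
  = -1    [(1/59) = 1]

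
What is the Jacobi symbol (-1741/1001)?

Reduce the numerator: -1741 ≡ 261 (mod 1001), so (-1741/1001) = (261/1001).
261 ≡ 1 (mod 4), so quadratic reciprocity gives (261/1001) = (1001/261). Reduce: 1001 ≡ 218 (mod 261). Now have (218/261).
Factor out 2: 218 = 2·109. Since 261 ≡ 5 (mod 8), (2/261) = -1. Now have -(109/261).
109 ≡ 1 (mod 4), so quadratic reciprocity gives (109/261) = (261/109). Reduce: 261 ≡ 43 (mod 109). Now have -(43/109).
109 ≡ 1 (mod 4), so quadratic reciprocity gives (43/109) = (109/43). Reduce: 109 ≡ 23 (mod 43). Now have -(23/43).
Both 23 ≡ 3 and 43 ≡ 3 (mod 4), so reciprocity gives (23/43) = -(43/23). Reduce: 43 ≡ 20 (mod 23). Now have (20/23).
Factor out 2: 20 = 2^2·5. Since 23 ≡ 7 (mod 8), (2/23) = +1, and (2/23)^2 = +1. Now have (5/23).
5 ≡ 1 (mod 4), so quadratic reciprocity gives (5/23) = (23/5). Reduce: 23 ≡ 3 (mod 5). Now have (3/5).
5 ≡ 1 (mod 4), so quadratic reciprocity gives (3/5) = (5/3). Reduce: 5 ≡ 2 (mod 3). Now have (2/3).
Factor out 2: 2 = 2. Since 3 ≡ 3 (mod 8), (2/3) = -1. Now have -(1/3).
(1/3) = 1. Collecting the sign factors: -1.

-1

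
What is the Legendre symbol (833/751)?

(833/751)
  = (82/751)    [833 ≡ 82 mod 751]
  = (41/751)    [751 ≡ 7 mod 8 ⇒ (2/751) = +1]
  = (751/41)    [QR: 41 ≡ 1 mod 4, sign kept]
  = (13/41)    [751 ≡ 13 mod 41]
  = (41/13)    [QR: 13 ≡ 1 mod 4, sign kept]
  = (2/13)    [41 ≡ 2 mod 13]
  = -(1/13)    [13 ≡ 5 mod 8 ⇒ (2/13) = -1]
  = -1    [(1/13) = 1]

-1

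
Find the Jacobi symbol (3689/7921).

1

(3689/7921)
  = (7921/3689)    [QR: 3689 ≡ 1 mod 4, sign kept]
  = (543/3689)    [7921 ≡ 543 mod 3689]
  = (3689/543)    [QR: 3689 ≡ 1 mod 4, sign kept]
  = (431/543)    [3689 ≡ 431 mod 543]
  = -(543/431)    [QR: both ≡ 3 mod 4, sign flips]
  = -(112/431)    [543 ≡ 112 mod 431]
  = -(7/431)    [431 ≡ 7 mod 8 ⇒ (2/431)^4 = +1]
  = (431/7)    [QR: both ≡ 3 mod 4, sign flips]
  = (4/7)    [431 ≡ 4 mod 7]
  = (1/7)    [7 ≡ 7 mod 8 ⇒ (2/7)^2 = +1]
  = 1    [(1/7) = 1]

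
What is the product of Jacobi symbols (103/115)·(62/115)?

By multiplicativity, (103·62/115) = (103/115)·(62/115).
First factor (103/115):
(103/115)
  = -(115/103)    [QR: both ≡ 3 mod 4, sign flips]
  = -(12/103)    [115 ≡ 12 mod 103]
  = -(3/103)    [103 ≡ 7 mod 8 ⇒ (2/103)^2 = +1]
  = (103/3)    [QR: both ≡ 3 mod 4, sign flips]
  = (1/3)    [103 ≡ 1 mod 3]
  = 1    [(1/3) = 1]
Second factor (62/115):
(62/115)
  = -(31/115)    [115 ≡ 3 mod 8 ⇒ (2/115) = -1]
  = (115/31)    [QR: both ≡ 3 mod 4, sign flips]
  = (22/31)    [115 ≡ 22 mod 31]
  = (11/31)    [31 ≡ 7 mod 8 ⇒ (2/31) = +1]
  = -(31/11)    [QR: both ≡ 3 mod 4, sign flips]
  = -(9/11)    [31 ≡ 9 mod 11]
  = -(11/9)    [QR: 9 ≡ 1 mod 4, sign kept]
  = -(2/9)    [11 ≡ 2 mod 9]
  = -(1/9)    [9 ≡ 1 mod 8 ⇒ (2/9) = +1]
  = -1    [(1/9) = 1]
Product: (1)·(-1) = -1.

-1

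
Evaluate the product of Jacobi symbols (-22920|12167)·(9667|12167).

1

By multiplicativity, (-22920·9667|12167) = (-22920|12167)·(9667|12167).
First factor (-22920|12167):
(-22920|12167)
  = (1414|12167)    [-22920 ≡ 1414 mod 12167]
  = (707|12167)    [12167 ≡ 7 mod 8 ⇒ (2|12167) = +1]
  = -(12167|707)    [QR: both ≡ 3 mod 4, sign flips]
  = -(148|707)    [12167 ≡ 148 mod 707]
  = -(37|707)    [707 ≡ 3 mod 8 ⇒ (2|707)^2 = +1]
  = -(707|37)    [QR: 37 ≡ 1 mod 4, sign kept]
  = -(4|37)    [707 ≡ 4 mod 37]
  = -(1|37)    [37 ≡ 5 mod 8 ⇒ (2|37)^2 = +1]
  = -1    [(1|37) = 1]
Second factor (9667|12167):
(9667|12167)
  = -(12167|9667)    [QR: both ≡ 3 mod 4, sign flips]
  = -(2500|9667)    [12167 ≡ 2500 mod 9667]
  = -(625|9667)    [9667 ≡ 3 mod 8 ⇒ (2|9667)^2 = +1]
  = -(9667|625)    [QR: 625 ≡ 1 mod 4, sign kept]
  = -(292|625)    [9667 ≡ 292 mod 625]
  = -(73|625)    [625 ≡ 1 mod 8 ⇒ (2|625)^2 = +1]
  = -(625|73)    [QR: 73 ≡ 1 mod 4, sign kept]
  = -(41|73)    [625 ≡ 41 mod 73]
  = -(73|41)    [QR: 41 ≡ 1 mod 4, sign kept]
  = -(32|41)    [73 ≡ 32 mod 41]
  = -(1|41)    [41 ≡ 1 mod 8 ⇒ (2|41)^5 = +1]
  = -1    [(1|41) = 1]
Product: (-1)·(-1) = 1.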